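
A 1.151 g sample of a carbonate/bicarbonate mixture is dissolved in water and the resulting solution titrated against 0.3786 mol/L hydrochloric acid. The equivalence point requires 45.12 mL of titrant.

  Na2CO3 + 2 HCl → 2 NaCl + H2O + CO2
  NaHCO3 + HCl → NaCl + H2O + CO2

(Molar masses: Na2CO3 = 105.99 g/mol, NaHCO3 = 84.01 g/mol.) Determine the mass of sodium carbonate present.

0.4854 g

n(HCl) = 0.04512 × 0.3786 = 0.01708 mol
Let x = n(Na2CO3), y = n(NaHCO3).
Titrant: 2x + 1y = 0.01708;  mass: 105.99x + 84.01y = 1.151
Solving, x = 4.580 × 10^-3 mol, y = 7.923 × 10^-3 mol
mass of Na2CO3 = 4.580 × 10^-3 × 105.99 = 0.4854 g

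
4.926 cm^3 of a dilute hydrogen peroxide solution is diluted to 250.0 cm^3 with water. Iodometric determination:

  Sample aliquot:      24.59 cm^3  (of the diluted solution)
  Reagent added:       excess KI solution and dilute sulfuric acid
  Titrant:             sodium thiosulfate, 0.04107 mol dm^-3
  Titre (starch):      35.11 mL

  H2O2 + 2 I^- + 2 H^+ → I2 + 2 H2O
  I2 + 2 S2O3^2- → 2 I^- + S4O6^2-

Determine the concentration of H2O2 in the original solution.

n(S2O3^2-) = 0.03511 × 0.04107 = 1.442 × 10^-3 mol
n(I2) = n(S2O3^2-)/2 = 7.210 × 10^-4 mol
n(H2O2) in the aliquot = 7.210 × 10^-4 mol (1:1 ratio)
[H2O2]_dilute = 7.210 × 10^-4 / 0.02459 = 0.02932 mol/L
[H2O2]_original = 0.02932 × 250.0/4.926 = 1.488 mol/L

1.488 mol/L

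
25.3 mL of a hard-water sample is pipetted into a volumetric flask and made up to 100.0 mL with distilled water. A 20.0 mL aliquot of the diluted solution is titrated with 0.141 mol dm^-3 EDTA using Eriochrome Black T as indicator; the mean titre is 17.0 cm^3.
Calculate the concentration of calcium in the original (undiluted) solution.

0.474 mol/L

Ca^2+ + EDTA^4- → [Ca(EDTA)]^2-
n(EDTA) = 0.0170 × 0.141 = 2.40 × 10^-3 mol
n(Ca2+) in the aliquot = 2.40 × 10^-3 mol (1:1 ratio)
[Ca2+]_dilute = 2.40 × 10^-3 / 0.0200 = 0.120 mol/L
Dilution factor = 100.0 / 25.3 = 3.953
[Ca2+]_stock = 0.120 × 3.953 = 0.474 mol/L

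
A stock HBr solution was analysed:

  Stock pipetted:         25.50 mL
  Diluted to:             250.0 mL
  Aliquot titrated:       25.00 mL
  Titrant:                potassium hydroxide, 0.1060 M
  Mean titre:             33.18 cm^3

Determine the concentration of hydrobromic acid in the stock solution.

1.379 M

HBr + KOH → KBr + H2O
n(KOH) = 0.03318 × 0.1060 = 3.517 × 10^-3 mol
n(HBr) in the aliquot = 3.517 × 10^-3 mol (1:1 ratio)
[HBr]_dilute = 3.517 × 10^-3 / 0.02500 = 0.1407 mol/L
Dilution factor = 250.0 / 25.50 = 9.804
[HBr]_stock = 0.1407 × 9.804 = 1.379 mol/L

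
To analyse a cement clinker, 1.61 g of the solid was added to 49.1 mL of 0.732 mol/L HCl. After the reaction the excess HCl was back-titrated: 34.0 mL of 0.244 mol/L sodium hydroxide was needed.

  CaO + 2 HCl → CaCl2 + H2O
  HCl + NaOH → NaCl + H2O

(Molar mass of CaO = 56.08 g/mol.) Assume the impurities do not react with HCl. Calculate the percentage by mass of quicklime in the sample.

n(HCl) added = 0.0491 × 0.732 = 0.0359 mol
n(NaOH) used in back-titration = 0.0340 × 0.244 = 8.30 × 10^-3 mol
n(HCl) left over = 8.30 × 10^-3 mol (1:1 ratio)
n(HCl) consumed by analyte = 0.0359 − 8.30 × 10^-3 = 0.0276 mol
From the 1:2 ratio, n(CaO) = 1/2 × 0.0276 = 0.0138 mol
mass of CaO = 0.0138 × 56.08 = 0.775 g
% CaO = 0.775 / 1.61 × 100 = 48.1 %

48.1 %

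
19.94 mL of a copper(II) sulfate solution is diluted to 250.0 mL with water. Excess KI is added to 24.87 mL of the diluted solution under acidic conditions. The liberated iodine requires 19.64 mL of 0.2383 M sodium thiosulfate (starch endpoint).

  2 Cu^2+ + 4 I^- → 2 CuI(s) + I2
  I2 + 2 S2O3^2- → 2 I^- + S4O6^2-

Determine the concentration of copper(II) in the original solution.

n(S2O3^2-) = 0.01964 × 0.2383 = 4.680 × 10^-3 mol
n(I2) = n(S2O3^2-)/2 = 2.340 × 10^-3 mol
From the 2:1 ratio, n(Cu2+) in the aliquot = 2/1 × 2.340 × 10^-3 = 4.680 × 10^-3 mol
[Cu2+]_dilute = 4.680 × 10^-3 / 0.02487 = 0.1882 mol/L
[Cu2+]_original = 0.1882 × 250.0/19.94 = 2.359 mol/L

2.359 M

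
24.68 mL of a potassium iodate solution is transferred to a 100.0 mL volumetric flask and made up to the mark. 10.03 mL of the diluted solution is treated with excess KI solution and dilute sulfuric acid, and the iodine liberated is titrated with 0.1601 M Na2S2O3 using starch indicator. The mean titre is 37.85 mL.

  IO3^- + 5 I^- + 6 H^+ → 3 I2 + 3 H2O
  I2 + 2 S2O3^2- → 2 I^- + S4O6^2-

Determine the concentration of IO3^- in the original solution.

0.4080 M

n(S2O3^2-) = 0.03785 × 0.1601 = 6.060 × 10^-3 mol
n(I2) = n(S2O3^2-)/2 = 3.030 × 10^-3 mol
From the 1:3 ratio, n(IO3^-) in the aliquot = 1/3 × 3.030 × 10^-3 = 1.010 × 10^-3 mol
[IO3^-]_dilute = 1.010 × 10^-3 / 0.01003 = 0.1007 mol/L
[IO3^-]_original = 0.1007 × 100.0/24.68 = 0.4080 mol/L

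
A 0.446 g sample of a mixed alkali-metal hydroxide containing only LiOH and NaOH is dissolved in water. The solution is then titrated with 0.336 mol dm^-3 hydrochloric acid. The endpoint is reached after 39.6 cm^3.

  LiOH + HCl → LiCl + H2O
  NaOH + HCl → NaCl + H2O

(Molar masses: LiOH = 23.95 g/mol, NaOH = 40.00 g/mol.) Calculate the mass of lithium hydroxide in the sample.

0.129 g

n(HCl) = 0.0396 × 0.336 = 0.0133 mol
Let x = n(LiOH), y = n(NaOH).
Titrant: 1x + 1y = 0.0133;  mass: 23.95x + 40.00y = 0.446
Solving, x = 5.37 × 10^-3 mol, y = 7.93 × 10^-3 mol
mass of LiOH = 5.37 × 10^-3 × 23.95 = 0.129 g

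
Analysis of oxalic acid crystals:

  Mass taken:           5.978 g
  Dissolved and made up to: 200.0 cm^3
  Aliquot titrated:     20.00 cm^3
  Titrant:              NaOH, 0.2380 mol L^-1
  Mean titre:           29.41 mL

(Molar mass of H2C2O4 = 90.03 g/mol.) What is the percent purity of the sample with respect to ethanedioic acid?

52.71 %

H2C2O4 + 2 NaOH → Na2C2O4 + 2 H2O
n(NaOH) per titration = 0.02941 × 0.2380 = 7.000 × 10^-3 mol
From the 1:2 ratio, n(H2C2O4) in each aliquot = 1/2 × 7.000 × 10^-3 = 3.500 × 10^-3 mol
n(H2C2O4) in the whole flask = 3.500 × 10^-3 × 200.0/20.00 = 0.03500 mol
mass of H2C2O4 = 0.03500 × 90.03 = 3.151 g
% H2C2O4 = 3.151 / 5.978 × 100 = 52.71 %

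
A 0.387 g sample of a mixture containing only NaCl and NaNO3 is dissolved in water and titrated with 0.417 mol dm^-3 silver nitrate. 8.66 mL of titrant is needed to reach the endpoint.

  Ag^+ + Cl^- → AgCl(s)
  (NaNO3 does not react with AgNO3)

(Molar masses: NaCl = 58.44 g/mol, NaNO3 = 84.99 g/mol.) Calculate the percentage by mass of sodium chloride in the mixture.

54.5 %

n(AgNO3) = 0.00866 × 0.417 = 3.61 × 10^-3 mol
Let x = n(NaCl), y = n(NaNO3).
Titrant: 1x = 3.61 × 10^-3;  mass: 58.44x + 84.99y = 0.387
Solving, x = 3.61 × 10^-3 mol, y = 2.07 × 10^-3 mol
mass of NaCl = 3.61 × 10^-3 × 58.44 = 0.211 g
% NaCl = 0.211 / 0.387 × 100 = 54.5 %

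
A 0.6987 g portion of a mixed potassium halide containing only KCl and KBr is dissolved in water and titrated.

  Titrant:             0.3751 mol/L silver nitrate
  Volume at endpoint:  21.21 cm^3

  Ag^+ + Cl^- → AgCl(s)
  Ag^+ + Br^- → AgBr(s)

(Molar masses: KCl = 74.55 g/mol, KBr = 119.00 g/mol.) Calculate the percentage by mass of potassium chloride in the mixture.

59.54 %

n(AgNO3) = 0.02121 × 0.3751 = 7.956 × 10^-3 mol
Let x = n(KCl), y = n(KBr).
Titrant: 1x + 1y = 7.956 × 10^-3;  mass: 74.55x + 119.00y = 0.6987
Solving, x = 5.580 × 10^-3 mol, y = 2.375 × 10^-3 mol
mass of KCl = 5.580 × 10^-3 × 74.55 = 0.4160 g
% KCl = 0.4160 / 0.6987 × 100 = 59.54 %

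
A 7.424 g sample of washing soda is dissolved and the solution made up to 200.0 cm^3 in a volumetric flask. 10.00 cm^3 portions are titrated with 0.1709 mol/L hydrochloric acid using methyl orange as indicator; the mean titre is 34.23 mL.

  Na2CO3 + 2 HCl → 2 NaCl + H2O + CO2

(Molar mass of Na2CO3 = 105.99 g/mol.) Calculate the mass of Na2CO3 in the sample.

n(HCl) per titration = 0.03423 × 0.1709 = 5.850 × 10^-3 mol
From the 1:2 ratio, n(Na2CO3) in each aliquot = 1/2 × 5.850 × 10^-3 = 2.925 × 10^-3 mol
n(Na2CO3) in the whole flask = 2.925 × 10^-3 × 200.0/10.00 = 0.05850 mol
mass of Na2CO3 = 0.05850 × 105.99 = 6.200 g

6.200 g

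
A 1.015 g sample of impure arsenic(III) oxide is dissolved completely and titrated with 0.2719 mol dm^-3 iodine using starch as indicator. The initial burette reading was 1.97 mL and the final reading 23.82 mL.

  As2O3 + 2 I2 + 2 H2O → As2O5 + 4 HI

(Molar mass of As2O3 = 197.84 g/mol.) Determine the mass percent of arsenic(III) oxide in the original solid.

57.90 %

n(I2) = 0.02185 L × 0.2719 mol/L = 5.941 × 10^-3 mol
From the 1:2 ratio, n(As2O3) = 1/2 × 5.941 × 10^-3 = 2.971 × 10^-3 mol
mass of As2O3 = 2.971 × 10^-3 × 197.84 g/mol = 0.5877 g
% As2O3 = 0.5877 / 1.015 × 100 = 57.90 %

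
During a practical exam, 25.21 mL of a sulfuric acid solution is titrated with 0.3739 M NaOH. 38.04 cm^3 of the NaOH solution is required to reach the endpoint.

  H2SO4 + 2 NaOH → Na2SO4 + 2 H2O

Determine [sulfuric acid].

0.2821 M

n(NaOH) = 0.03804 L × 0.3739 mol/L = 0.01422 mol
From the 1:2 mole ratio, n(H2SO4) = 1/2 × 0.01422 = 7.112 × 10^-3 mol
[H2SO4] = 7.112 × 10^-3 mol / 0.02521 L = 0.2821 mol/L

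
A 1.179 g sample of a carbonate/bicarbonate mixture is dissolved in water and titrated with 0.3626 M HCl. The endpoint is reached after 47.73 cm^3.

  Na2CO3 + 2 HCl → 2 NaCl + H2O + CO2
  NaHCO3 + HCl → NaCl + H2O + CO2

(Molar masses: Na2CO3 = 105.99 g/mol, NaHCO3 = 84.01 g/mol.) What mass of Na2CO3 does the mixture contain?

0.4698 g

n(HCl) = 0.04773 × 0.3626 = 0.01731 mol
Let x = n(Na2CO3), y = n(NaHCO3).
Titrant: 2x + 1y = 0.01731;  mass: 105.99x + 84.01y = 1.179
Solving, x = 4.433 × 10^-3 mol, y = 8.442 × 10^-3 mol
mass of Na2CO3 = 4.433 × 10^-3 × 105.99 = 0.4698 g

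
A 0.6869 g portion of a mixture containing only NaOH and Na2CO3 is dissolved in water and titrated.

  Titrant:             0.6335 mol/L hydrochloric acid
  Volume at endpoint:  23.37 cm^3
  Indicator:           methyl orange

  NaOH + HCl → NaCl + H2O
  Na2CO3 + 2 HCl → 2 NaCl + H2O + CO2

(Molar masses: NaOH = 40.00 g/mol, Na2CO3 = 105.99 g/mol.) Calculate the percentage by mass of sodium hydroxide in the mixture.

n(HCl) = 0.02337 × 0.6335 = 0.01480 mol
Let x = n(NaOH), y = n(Na2CO3).
Titrant: 1x + 2y = 0.01480;  mass: 40.00x + 105.99y = 0.6869
Solving, x = 7.517 × 10^-3 mol, y = 3.644 × 10^-3 mol
mass of NaOH = 7.517 × 10^-3 × 40.00 = 0.3007 g
% NaOH = 0.3007 / 0.6869 × 100 = 43.77 %

43.77 %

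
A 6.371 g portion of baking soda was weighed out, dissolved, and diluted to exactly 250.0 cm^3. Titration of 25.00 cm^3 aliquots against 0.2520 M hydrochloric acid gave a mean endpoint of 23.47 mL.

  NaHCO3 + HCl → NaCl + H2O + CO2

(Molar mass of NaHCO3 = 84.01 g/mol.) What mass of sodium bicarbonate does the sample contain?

4.969 g

n(HCl) per titration = 0.02347 × 0.2520 = 5.914 × 10^-3 mol
n(NaHCO3) in each aliquot = 5.914 × 10^-3 mol (1:1 ratio)
n(NaHCO3) in the whole flask = 5.914 × 10^-3 × 250.0/25.00 = 0.05914 mol
mass of NaHCO3 = 0.05914 × 84.01 = 4.969 g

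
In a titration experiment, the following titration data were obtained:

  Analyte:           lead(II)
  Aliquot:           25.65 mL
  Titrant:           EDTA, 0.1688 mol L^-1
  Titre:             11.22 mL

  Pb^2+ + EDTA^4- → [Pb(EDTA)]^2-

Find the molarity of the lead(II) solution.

n(EDTA) = 0.01122 L × 0.1688 mol/L = 1.894 × 10^-3 mol
n(Pb2+) = 1.894 × 10^-3 mol (1:1 mole ratio)
[Pb2+] = 1.894 × 10^-3 mol / 0.02565 L = 0.07384 mol/L

0.07384 mol/L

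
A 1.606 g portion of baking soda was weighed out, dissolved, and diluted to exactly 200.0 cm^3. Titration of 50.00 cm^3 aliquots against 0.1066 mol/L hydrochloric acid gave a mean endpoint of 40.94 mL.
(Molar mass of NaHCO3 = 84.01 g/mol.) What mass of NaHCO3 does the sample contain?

NaHCO3 + HCl → NaCl + H2O + CO2
n(HCl) per titration = 0.04094 × 0.1066 = 4.364 × 10^-3 mol
n(NaHCO3) in each aliquot = 4.364 × 10^-3 mol (1:1 ratio)
n(NaHCO3) in the whole flask = 4.364 × 10^-3 × 200.0/50.00 = 0.01746 mol
mass of NaHCO3 = 0.01746 × 84.01 = 1.467 g

1.467 g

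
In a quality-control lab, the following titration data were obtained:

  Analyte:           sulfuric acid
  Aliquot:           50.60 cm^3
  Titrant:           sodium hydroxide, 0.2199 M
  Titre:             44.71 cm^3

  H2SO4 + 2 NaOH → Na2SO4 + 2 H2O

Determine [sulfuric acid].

0.09715 M

n(NaOH) = 0.04471 L × 0.2199 mol/L = 9.832 × 10^-3 mol
From the 1:2 mole ratio, n(H2SO4) = 1/2 × 9.832 × 10^-3 = 4.916 × 10^-3 mol
[H2SO4] = 4.916 × 10^-3 mol / 0.05060 L = 0.09715 mol/L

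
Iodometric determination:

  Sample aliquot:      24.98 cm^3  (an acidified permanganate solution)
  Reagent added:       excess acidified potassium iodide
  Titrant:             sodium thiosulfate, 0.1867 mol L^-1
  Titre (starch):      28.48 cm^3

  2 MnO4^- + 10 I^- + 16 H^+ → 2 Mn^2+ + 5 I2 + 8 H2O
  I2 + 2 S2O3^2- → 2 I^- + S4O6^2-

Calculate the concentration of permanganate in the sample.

n(S2O3^2-) = 0.02848 × 0.1867 = 5.317 × 10^-3 mol
n(I2) = n(S2O3^2-)/2 = 2.659 × 10^-3 mol
From the 2:5 ratio, n(MnO4^-) in the aliquot = 2/5 × 2.659 × 10^-3 = 1.063 × 10^-3 mol
[MnO4^-] = 1.063 × 10^-3 / 0.02498 = 0.04257 mol/L

0.04257 mol/L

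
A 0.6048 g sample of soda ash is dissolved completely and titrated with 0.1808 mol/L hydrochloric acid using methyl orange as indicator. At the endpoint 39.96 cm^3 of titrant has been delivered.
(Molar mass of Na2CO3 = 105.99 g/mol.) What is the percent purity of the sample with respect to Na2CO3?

63.31 %

Na2CO3 + 2 HCl → 2 NaCl + H2O + CO2
n(HCl) = 0.03996 L × 0.1808 mol/L = 7.225 × 10^-3 mol
From the 1:2 ratio, n(Na2CO3) = 1/2 × 7.225 × 10^-3 = 3.612 × 10^-3 mol
mass of Na2CO3 = 3.612 × 10^-3 × 105.99 g/mol = 0.3829 g
% Na2CO3 = 0.3829 / 0.6048 × 100 = 63.31 %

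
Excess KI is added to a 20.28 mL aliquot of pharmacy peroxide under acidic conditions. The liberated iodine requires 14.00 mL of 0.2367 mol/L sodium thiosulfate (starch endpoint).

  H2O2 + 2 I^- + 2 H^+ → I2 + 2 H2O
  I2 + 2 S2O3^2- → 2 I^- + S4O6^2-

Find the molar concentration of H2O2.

0.08170 mol/L

n(S2O3^2-) = 0.01400 × 0.2367 = 3.314 × 10^-3 mol
n(I2) = n(S2O3^2-)/2 = 1.657 × 10^-3 mol
n(H2O2) in the aliquot = 1.657 × 10^-3 mol (1:1 ratio)
[H2O2] = 1.657 × 10^-3 / 0.02028 = 0.08170 mol/L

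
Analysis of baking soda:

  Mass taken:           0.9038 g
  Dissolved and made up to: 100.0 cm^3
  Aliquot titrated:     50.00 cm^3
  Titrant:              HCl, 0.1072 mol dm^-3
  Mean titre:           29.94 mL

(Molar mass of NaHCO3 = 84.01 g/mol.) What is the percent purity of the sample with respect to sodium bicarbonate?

59.67 %

NaHCO3 + HCl → NaCl + H2O + CO2
n(HCl) per titration = 0.02994 × 0.1072 = 3.210 × 10^-3 mol
n(NaHCO3) in each aliquot = 3.210 × 10^-3 mol (1:1 ratio)
n(NaHCO3) in the whole flask = 3.210 × 10^-3 × 100.0/50.00 = 6.419 × 10^-3 mol
mass of NaHCO3 = 6.419 × 10^-3 × 84.01 = 0.5393 g
% NaHCO3 = 0.5393 / 0.9038 × 100 = 59.67 %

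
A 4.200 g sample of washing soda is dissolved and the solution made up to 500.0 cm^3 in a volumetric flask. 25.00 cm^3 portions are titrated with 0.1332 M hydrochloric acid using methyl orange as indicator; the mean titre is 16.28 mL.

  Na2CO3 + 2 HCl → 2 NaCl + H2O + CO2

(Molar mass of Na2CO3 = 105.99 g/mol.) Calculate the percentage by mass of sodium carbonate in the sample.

54.72 %

n(HCl) per titration = 0.01628 × 0.1332 = 2.168 × 10^-3 mol
From the 1:2 ratio, n(Na2CO3) in each aliquot = 1/2 × 2.168 × 10^-3 = 1.084 × 10^-3 mol
n(Na2CO3) in the whole flask = 1.084 × 10^-3 × 500.0/25.00 = 0.02168 mol
mass of Na2CO3 = 0.02168 × 105.99 = 2.298 g
% Na2CO3 = 2.298 / 4.200 × 100 = 54.72 %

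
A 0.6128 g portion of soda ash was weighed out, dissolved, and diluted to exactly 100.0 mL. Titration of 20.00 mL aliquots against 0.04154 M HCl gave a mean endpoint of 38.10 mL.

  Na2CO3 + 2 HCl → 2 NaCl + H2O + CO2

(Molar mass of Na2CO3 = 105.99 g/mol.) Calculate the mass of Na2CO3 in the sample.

n(HCl) per titration = 0.03810 × 0.04154 = 1.583 × 10^-3 mol
From the 1:2 ratio, n(Na2CO3) in each aliquot = 1/2 × 1.583 × 10^-3 = 7.913 × 10^-4 mol
n(Na2CO3) in the whole flask = 7.913 × 10^-4 × 100.0/20.00 = 3.957 × 10^-3 mol
mass of Na2CO3 = 3.957 × 10^-3 × 105.99 = 0.4194 g

0.4194 g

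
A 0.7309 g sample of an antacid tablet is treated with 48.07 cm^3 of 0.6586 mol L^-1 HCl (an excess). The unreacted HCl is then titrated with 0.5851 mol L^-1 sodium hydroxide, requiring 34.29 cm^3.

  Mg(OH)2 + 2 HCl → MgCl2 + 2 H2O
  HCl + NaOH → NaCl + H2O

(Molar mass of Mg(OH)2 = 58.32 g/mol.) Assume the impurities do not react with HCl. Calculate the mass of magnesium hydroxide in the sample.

n(HCl) added = 0.04807 × 0.6586 = 0.03166 mol
n(NaOH) used in back-titration = 0.03429 × 0.5851 = 0.02006 mol
n(HCl) left over = 0.02006 mol (1:1 ratio)
n(HCl) consumed by analyte = 0.03166 − 0.02006 = 0.01160 mol
From the 1:2 ratio, n(Mg(OH)2) = 1/2 × 0.01160 = 5.798 × 10^-3 mol
mass of Mg(OH)2 = 5.798 × 10^-3 × 58.32 = 0.3381 g

0.3381 g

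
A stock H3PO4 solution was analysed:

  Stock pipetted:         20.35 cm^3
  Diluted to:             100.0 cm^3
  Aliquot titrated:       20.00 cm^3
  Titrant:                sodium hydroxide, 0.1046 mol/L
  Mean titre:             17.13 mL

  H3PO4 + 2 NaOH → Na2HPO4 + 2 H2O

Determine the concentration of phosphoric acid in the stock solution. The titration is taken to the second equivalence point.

0.2201 mol/L

n(NaOH) = 0.01713 × 0.1046 = 1.792 × 10^-3 mol
From the 1:2 ratio, n(H3PO4) in the aliquot = 1/2 × 1.792 × 10^-3 = 8.959 × 10^-4 mol
[H3PO4]_dilute = 8.959 × 10^-4 / 0.02000 = 0.04479 mol/L
Dilution factor = 100.0 / 20.35 = 4.914
[H3PO4]_stock = 0.04479 × 4.914 = 0.2201 mol/L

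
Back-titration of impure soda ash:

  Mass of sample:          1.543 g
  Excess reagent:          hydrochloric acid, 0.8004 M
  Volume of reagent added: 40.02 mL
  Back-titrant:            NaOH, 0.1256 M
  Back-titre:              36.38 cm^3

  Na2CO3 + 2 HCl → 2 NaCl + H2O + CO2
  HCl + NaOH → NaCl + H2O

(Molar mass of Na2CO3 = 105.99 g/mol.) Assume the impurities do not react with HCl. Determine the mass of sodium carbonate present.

1.455 g

n(HCl) added = 0.04002 × 0.8004 = 0.03203 mol
n(NaOH) used in back-titration = 0.03638 × 0.1256 = 4.569 × 10^-3 mol
n(HCl) left over = 4.569 × 10^-3 mol (1:1 ratio)
n(HCl) consumed by analyte = 0.03203 − 4.569 × 10^-3 = 0.02746 mol
From the 1:2 ratio, n(Na2CO3) = 1/2 × 0.02746 = 0.01373 mol
mass of Na2CO3 = 0.01373 × 105.99 = 1.455 g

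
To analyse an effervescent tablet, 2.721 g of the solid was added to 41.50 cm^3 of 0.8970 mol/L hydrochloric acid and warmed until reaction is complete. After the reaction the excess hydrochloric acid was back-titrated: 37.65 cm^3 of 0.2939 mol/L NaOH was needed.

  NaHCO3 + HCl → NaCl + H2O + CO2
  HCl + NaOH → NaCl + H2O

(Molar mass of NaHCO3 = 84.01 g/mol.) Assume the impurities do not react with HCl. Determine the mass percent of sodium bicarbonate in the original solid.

80.77 %

n(HCl) added = 0.04150 × 0.8970 = 0.03723 mol
n(NaOH) used in back-titration = 0.03765 × 0.2939 = 0.01107 mol
n(HCl) left over = 0.01107 mol (1:1 ratio)
n(HCl) consumed by analyte = 0.03723 − 0.01107 = 0.02616 mol
n(NaHCO3) = 0.02616 mol (1:1 ratio)
mass of NaHCO3 = 0.02616 × 84.01 = 2.198 g
% NaHCO3 = 2.198 / 2.721 × 100 = 80.77 %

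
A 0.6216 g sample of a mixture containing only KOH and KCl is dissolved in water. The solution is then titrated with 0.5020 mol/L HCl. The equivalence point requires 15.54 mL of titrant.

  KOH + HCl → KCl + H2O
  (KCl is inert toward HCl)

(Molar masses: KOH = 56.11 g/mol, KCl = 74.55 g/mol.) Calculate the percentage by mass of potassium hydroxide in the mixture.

n(HCl) = 0.01554 × 0.5020 = 7.801 × 10^-3 mol
Let x = n(KOH), y = n(KCl).
Titrant: 1x = 7.801 × 10^-3;  mass: 56.11x + 74.55y = 0.6216
Solving, x = 7.801 × 10^-3 mol, y = 2.467 × 10^-3 mol
mass of KOH = 7.801 × 10^-3 × 56.11 = 0.4377 g
% KOH = 0.4377 / 0.6216 × 100 = 70.42 %

70.42 %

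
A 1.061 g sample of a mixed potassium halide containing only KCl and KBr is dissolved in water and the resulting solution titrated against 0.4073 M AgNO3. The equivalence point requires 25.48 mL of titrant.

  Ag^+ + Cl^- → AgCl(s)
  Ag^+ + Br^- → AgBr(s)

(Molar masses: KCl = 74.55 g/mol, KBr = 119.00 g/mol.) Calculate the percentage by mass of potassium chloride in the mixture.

27.50 %

n(AgNO3) = 0.02548 × 0.4073 = 0.01038 mol
Let x = n(KCl), y = n(KBr).
Titrant: 1x + 1y = 0.01038;  mass: 74.55x + 119.00y = 1.061
Solving, x = 3.914 × 10^-3 mol, y = 6.464 × 10^-3 mol
mass of KCl = 3.914 × 10^-3 × 74.55 = 0.2918 g
% KCl = 0.2918 / 1.061 × 100 = 27.50 %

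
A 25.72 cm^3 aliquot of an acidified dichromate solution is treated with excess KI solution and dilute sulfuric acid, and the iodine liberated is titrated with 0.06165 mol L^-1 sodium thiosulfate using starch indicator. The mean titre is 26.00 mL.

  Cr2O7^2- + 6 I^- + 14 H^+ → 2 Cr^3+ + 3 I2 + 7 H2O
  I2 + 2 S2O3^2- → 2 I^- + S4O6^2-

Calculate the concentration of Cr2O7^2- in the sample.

n(S2O3^2-) = 0.02600 × 0.06165 = 1.603 × 10^-3 mol
n(I2) = n(S2O3^2-)/2 = 8.014 × 10^-4 mol
From the 1:3 ratio, n(Cr2O7^2-) in the aliquot = 1/3 × 8.014 × 10^-4 = 2.671 × 10^-4 mol
[Cr2O7^2-] = 2.671 × 10^-4 / 0.02572 = 0.01039 mol/L

0.01039 mol/L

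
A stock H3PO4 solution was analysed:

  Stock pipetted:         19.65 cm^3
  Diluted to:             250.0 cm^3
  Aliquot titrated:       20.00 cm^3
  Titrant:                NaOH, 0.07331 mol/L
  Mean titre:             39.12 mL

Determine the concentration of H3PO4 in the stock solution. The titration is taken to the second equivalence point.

0.9122 mol/L

H3PO4 + 2 NaOH → Na2HPO4 + 2 H2O
n(NaOH) = 0.03912 × 0.07331 = 2.868 × 10^-3 mol
From the 1:2 ratio, n(H3PO4) in the aliquot = 1/2 × 2.868 × 10^-3 = 1.434 × 10^-3 mol
[H3PO4]_dilute = 1.434 × 10^-3 / 0.02000 = 0.07170 mol/L
Dilution factor = 250.0 / 19.65 = 12.72
[H3PO4]_stock = 0.07170 × 12.72 = 0.9122 mol/L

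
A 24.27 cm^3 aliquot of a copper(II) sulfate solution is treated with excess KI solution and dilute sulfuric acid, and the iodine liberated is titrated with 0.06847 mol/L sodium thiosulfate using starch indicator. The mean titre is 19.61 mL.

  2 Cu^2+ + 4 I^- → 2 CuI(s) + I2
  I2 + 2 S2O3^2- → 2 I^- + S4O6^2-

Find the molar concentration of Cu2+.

n(S2O3^2-) = 0.01961 × 0.06847 = 1.343 × 10^-3 mol
n(I2) = n(S2O3^2-)/2 = 6.713 × 10^-4 mol
From the 2:1 ratio, n(Cu2+) in the aliquot = 2/1 × 6.713 × 10^-4 = 1.343 × 10^-3 mol
[Cu2+] = 1.343 × 10^-3 / 0.02427 = 0.05532 mol/L

0.05532 mol/L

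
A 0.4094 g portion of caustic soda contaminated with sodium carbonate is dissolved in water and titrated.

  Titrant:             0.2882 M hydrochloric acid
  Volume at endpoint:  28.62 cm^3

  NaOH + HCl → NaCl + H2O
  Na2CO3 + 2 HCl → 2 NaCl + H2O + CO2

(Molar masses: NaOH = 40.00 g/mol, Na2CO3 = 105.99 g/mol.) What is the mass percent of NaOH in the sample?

n(HCl) = 0.02862 × 0.2882 = 8.248 × 10^-3 mol
Let x = n(NaOH), y = n(Na2CO3).
Titrant: 1x + 2y = 8.248 × 10^-3;  mass: 40.00x + 105.99y = 0.4094
Solving, x = 2.133 × 10^-3 mol, y = 3.058 × 10^-3 mol
mass of NaOH = 2.133 × 10^-3 × 40.00 = 0.08532 g
% NaOH = 0.08532 / 0.4094 × 100 = 20.84 %

20.84 %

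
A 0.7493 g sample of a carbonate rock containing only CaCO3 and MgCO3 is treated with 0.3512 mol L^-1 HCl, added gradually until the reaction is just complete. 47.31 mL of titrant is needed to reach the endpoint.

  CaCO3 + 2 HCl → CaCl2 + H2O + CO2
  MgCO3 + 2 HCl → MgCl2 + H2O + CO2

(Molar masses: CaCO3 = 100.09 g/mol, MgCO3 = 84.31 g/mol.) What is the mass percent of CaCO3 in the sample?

n(HCl) = 0.04731 × 0.3512 = 0.01662 mol
Let x = n(CaCO3), y = n(MgCO3).
Titrant: 2x + 2y = 0.01662;  mass: 100.09x + 84.31y = 0.7493
Solving, x = 3.098 × 10^-3 mol, y = 5.210 × 10^-3 mol
mass of CaCO3 = 3.098 × 10^-3 × 100.09 = 0.3101 g
% CaCO3 = 0.3101 / 0.7493 × 100 = 41.38 %

41.38 %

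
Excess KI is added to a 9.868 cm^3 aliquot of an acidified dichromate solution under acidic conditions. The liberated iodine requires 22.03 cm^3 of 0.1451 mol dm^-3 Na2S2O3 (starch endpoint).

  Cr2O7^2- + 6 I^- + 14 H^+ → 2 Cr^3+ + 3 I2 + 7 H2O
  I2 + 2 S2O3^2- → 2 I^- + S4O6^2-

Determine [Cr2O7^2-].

n(S2O3^2-) = 0.02203 × 0.1451 = 3.197 × 10^-3 mol
n(I2) = n(S2O3^2-)/2 = 1.598 × 10^-3 mol
From the 1:3 ratio, n(Cr2O7^2-) in the aliquot = 1/3 × 1.598 × 10^-3 = 5.328 × 10^-4 mol
[Cr2O7^2-] = 5.328 × 10^-4 / 0.009868 = 0.05399 mol/L

0.05399 mol/L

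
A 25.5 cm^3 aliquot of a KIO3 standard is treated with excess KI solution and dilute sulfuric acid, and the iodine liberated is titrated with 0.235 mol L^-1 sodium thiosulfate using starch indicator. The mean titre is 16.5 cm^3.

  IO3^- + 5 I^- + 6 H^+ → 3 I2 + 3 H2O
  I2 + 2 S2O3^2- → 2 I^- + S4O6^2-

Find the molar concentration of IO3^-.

0.0253 mol/L

n(S2O3^2-) = 0.0165 × 0.235 = 3.88 × 10^-3 mol
n(I2) = n(S2O3^2-)/2 = 1.94 × 10^-3 mol
From the 1:3 ratio, n(IO3^-) in the aliquot = 1/3 × 1.94 × 10^-3 = 6.46 × 10^-4 mol
[IO3^-] = 6.46 × 10^-4 / 0.0255 = 0.0253 mol/L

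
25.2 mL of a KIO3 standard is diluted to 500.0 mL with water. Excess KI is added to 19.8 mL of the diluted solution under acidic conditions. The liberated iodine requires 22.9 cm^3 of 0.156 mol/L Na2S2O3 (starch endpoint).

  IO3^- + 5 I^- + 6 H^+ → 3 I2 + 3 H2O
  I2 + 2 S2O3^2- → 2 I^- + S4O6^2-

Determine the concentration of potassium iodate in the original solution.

0.597 mol/L

n(S2O3^2-) = 0.0229 × 0.156 = 3.57 × 10^-3 mol
n(I2) = n(S2O3^2-)/2 = 1.79 × 10^-3 mol
From the 1:3 ratio, n(IO3^-) in the aliquot = 1/3 × 1.79 × 10^-3 = 5.95 × 10^-4 mol
[IO3^-]_dilute = 5.95 × 10^-4 / 0.0198 = 0.0301 mol/L
[IO3^-]_original = 0.0301 × 500.0/25.2 = 0.597 mol/L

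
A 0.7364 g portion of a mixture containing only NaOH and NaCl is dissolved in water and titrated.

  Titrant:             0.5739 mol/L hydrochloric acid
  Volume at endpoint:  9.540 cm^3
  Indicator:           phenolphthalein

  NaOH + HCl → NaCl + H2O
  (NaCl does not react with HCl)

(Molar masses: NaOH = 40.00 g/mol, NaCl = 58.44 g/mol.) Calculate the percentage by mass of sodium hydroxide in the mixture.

n(HCl) = 0.009540 × 0.5739 = 5.475 × 10^-3 mol
Let x = n(NaOH), y = n(NaCl).
Titrant: 1x = 5.475 × 10^-3;  mass: 40.00x + 58.44y = 0.7364
Solving, x = 5.475 × 10^-3 mol, y = 8.854 × 10^-3 mol
mass of NaOH = 5.475 × 10^-3 × 40.00 = 0.2190 g
% NaOH = 0.2190 / 0.7364 × 100 = 29.74 %

29.74 %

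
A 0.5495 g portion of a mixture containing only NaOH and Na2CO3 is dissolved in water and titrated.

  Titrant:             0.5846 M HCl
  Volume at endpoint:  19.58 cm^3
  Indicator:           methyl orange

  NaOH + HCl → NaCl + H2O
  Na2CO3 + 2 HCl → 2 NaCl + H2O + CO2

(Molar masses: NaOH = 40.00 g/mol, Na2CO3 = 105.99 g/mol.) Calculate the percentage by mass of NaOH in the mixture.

n(HCl) = 0.01958 × 0.5846 = 0.01145 mol
Let x = n(NaOH), y = n(Na2CO3).
Titrant: 1x + 2y = 0.01145;  mass: 40.00x + 105.99y = 0.5495
Solving, x = 4.394 × 10^-3 mol, y = 3.526 × 10^-3 mol
mass of NaOH = 4.394 × 10^-3 × 40.00 = 0.1758 g
% NaOH = 0.1758 / 0.5495 × 100 = 31.99 %

31.99 %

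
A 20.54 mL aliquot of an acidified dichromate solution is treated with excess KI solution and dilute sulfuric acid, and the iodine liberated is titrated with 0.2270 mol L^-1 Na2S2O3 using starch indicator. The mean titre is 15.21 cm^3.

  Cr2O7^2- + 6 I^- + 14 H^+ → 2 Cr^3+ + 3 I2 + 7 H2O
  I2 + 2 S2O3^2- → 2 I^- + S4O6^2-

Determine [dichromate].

n(S2O3^2-) = 0.01521 × 0.2270 = 3.453 × 10^-3 mol
n(I2) = n(S2O3^2-)/2 = 1.726 × 10^-3 mol
From the 1:3 ratio, n(Cr2O7^2-) in the aliquot = 1/3 × 1.726 × 10^-3 = 5.754 × 10^-4 mol
[Cr2O7^2-] = 5.754 × 10^-4 / 0.02054 = 0.02802 mol/L

0.02802 mol/L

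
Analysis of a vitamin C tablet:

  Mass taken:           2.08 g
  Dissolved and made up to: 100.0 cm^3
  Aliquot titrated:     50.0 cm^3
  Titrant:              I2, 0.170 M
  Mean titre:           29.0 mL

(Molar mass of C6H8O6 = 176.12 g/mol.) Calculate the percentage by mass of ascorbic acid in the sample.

C6H8O6 + I2 → C6H6O6 + 2 HI
n(I2) per titration = 0.0290 × 0.170 = 4.93 × 10^-3 mol
n(C6H8O6) in each aliquot = 4.93 × 10^-3 mol (1:1 ratio)
n(C6H8O6) in the whole flask = 4.93 × 10^-3 × 100.0/50.0 = 9.86 × 10^-3 mol
mass of C6H8O6 = 9.86 × 10^-3 × 176.12 = 1.74 g
% C6H8O6 = 1.74 / 2.08 × 100 = 83.5 %

83.5 %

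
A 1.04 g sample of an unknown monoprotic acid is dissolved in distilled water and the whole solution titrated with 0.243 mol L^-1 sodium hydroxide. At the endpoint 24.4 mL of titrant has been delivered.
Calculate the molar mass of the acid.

n(NaOH) = 0.0244 L × 0.243 mol/L = 5.93 × 10^-3 mol
n(HA) = 5.93 × 10^-3 mol (1:1 ratio)
M = m / n = 1.04 g / 5.93 × 10^-3 mol = 175 g/mol

175 g/mol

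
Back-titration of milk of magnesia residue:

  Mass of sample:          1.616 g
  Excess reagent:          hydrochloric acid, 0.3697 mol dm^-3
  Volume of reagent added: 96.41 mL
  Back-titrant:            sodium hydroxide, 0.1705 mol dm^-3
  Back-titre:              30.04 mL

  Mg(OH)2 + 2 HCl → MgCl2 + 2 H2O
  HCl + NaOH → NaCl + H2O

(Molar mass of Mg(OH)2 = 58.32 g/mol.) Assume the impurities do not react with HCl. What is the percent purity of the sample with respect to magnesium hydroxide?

n(HCl) added = 0.09641 × 0.3697 = 0.03564 mol
n(NaOH) used in back-titration = 0.03004 × 0.1705 = 5.122 × 10^-3 mol
n(HCl) left over = 5.122 × 10^-3 mol (1:1 ratio)
n(HCl) consumed by analyte = 0.03564 − 5.122 × 10^-3 = 0.03052 mol
From the 1:2 ratio, n(Mg(OH)2) = 1/2 × 0.03052 = 0.01526 mol
mass of Mg(OH)2 = 0.01526 × 58.32 = 0.8900 g
% Mg(OH)2 = 0.8900 / 1.616 × 100 = 55.07 %

55.07 %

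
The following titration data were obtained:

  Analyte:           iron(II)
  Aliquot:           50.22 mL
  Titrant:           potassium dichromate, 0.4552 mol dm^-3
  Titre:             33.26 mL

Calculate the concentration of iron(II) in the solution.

Cr2O7^2- + 6 Fe^2+ + 14 H^+ → 2 Cr^3+ + 6 Fe^3+ + 7 H2O
n(K2Cr2O7) = 0.03326 L × 0.4552 mol/L = 0.01514 mol
From the 6:1 mole ratio, n(Fe2+) = 6/1 × 0.01514 = 0.09084 mol
[Fe2+] = 0.09084 mol / 0.05022 L = 1.809 mol/L

1.809 mol/L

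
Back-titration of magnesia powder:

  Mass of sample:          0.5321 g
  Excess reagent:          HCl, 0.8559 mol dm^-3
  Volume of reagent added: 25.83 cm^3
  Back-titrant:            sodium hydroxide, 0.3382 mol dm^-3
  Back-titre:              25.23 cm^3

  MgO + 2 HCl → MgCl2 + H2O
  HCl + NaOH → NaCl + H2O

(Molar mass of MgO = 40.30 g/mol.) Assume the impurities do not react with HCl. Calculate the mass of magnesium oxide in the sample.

n(HCl) added = 0.02583 × 0.8559 = 0.02211 mol
n(NaOH) used in back-titration = 0.02523 × 0.3382 = 8.533 × 10^-3 mol
n(HCl) left over = 8.533 × 10^-3 mol (1:1 ratio)
n(HCl) consumed by analyte = 0.02211 − 8.533 × 10^-3 = 0.01358 mol
From the 1:2 ratio, n(MgO) = 1/2 × 0.01358 = 6.788 × 10^-3 mol
mass of MgO = 6.788 × 10^-3 × 40.30 = 0.2735 g

0.2735 g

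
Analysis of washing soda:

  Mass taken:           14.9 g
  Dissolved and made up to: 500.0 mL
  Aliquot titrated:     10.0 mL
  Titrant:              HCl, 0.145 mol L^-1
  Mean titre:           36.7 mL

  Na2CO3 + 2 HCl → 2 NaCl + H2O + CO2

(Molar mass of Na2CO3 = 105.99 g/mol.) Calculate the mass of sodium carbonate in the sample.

14.1 g

n(HCl) per titration = 0.0367 × 0.145 = 5.32 × 10^-3 mol
From the 1:2 ratio, n(Na2CO3) in each aliquot = 1/2 × 5.32 × 10^-3 = 2.66 × 10^-3 mol
n(Na2CO3) in the whole flask = 2.66 × 10^-3 × 500.0/10.0 = 0.133 mol
mass of Na2CO3 = 0.133 × 105.99 = 14.1 g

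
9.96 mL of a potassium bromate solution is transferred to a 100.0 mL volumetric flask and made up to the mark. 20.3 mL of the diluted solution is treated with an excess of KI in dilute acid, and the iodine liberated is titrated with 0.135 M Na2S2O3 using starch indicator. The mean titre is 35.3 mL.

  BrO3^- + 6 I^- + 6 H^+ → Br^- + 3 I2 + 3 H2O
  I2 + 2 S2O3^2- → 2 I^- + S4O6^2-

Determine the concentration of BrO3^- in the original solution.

0.393 M

n(S2O3^2-) = 0.0353 × 0.135 = 4.77 × 10^-3 mol
n(I2) = n(S2O3^2-)/2 = 2.38 × 10^-3 mol
From the 1:3 ratio, n(BrO3^-) in the aliquot = 1/3 × 2.38 × 10^-3 = 7.94 × 10^-4 mol
[BrO3^-]_dilute = 7.94 × 10^-4 / 0.0203 = 0.0391 mol/L
[BrO3^-]_original = 0.0391 × 100.0/9.96 = 0.393 mol/L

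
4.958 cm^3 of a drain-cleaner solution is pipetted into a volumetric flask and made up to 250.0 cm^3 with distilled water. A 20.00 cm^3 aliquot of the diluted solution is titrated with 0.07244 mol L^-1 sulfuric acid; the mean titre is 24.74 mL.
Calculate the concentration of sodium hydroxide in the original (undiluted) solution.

9.037 mol/L

2 NaOH + H2SO4 → Na2SO4 + 2 H2O
n(H2SO4) = 0.02474 × 0.07244 = 1.792 × 10^-3 mol
From the 2:1 ratio, n(NaOH) in the aliquot = 2/1 × 1.792 × 10^-3 = 3.584 × 10^-3 mol
[NaOH]_dilute = 3.584 × 10^-3 / 0.02000 = 0.1792 mol/L
Dilution factor = 250.0 / 4.958 = 50.42
[NaOH]_stock = 0.1792 × 50.42 = 9.037 mol/L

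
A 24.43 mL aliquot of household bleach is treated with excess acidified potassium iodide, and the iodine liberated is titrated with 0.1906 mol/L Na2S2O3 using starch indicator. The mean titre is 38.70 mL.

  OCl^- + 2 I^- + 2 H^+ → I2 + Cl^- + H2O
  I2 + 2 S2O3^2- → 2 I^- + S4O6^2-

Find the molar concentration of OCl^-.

0.1510 mol/L

n(S2O3^2-) = 0.03870 × 0.1906 = 7.376 × 10^-3 mol
n(I2) = n(S2O3^2-)/2 = 3.688 × 10^-3 mol
n(OCl^-) in the aliquot = 3.688 × 10^-3 mol (1:1 ratio)
[OCl^-] = 3.688 × 10^-3 / 0.02443 = 0.1510 mol/L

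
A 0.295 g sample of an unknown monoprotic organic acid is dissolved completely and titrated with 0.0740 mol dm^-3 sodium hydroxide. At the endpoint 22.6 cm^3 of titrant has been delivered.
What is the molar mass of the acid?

176 g/mol

n(NaOH) = 0.0226 L × 0.0740 mol/L = 1.67 × 10^-3 mol
n(HA) = 1.67 × 10^-3 mol (1:1 ratio)
M = m / n = 0.295 g / 1.67 × 10^-3 mol = 176 g/mol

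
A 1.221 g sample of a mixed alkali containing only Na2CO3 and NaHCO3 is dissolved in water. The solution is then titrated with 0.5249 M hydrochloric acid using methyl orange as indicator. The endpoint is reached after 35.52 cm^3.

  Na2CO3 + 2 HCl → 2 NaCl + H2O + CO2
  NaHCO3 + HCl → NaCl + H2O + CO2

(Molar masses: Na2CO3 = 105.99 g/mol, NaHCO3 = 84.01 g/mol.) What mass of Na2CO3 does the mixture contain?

0.5900 g

n(HCl) = 0.03552 × 0.5249 = 0.01864 mol
Let x = n(Na2CO3), y = n(NaHCO3).
Titrant: 2x + 1y = 0.01864;  mass: 105.99x + 84.01y = 1.221
Solving, x = 5.567 × 10^-3 mol, y = 7.510 × 10^-3 mol
mass of Na2CO3 = 5.567 × 10^-3 × 105.99 = 0.5900 g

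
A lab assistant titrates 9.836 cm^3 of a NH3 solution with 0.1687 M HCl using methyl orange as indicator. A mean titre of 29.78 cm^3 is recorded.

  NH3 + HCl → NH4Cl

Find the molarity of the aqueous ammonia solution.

n(HCl) = 0.02978 L × 0.1687 mol/L = 5.024 × 10^-3 mol
n(NH3) = 5.024 × 10^-3 mol (1:1 mole ratio)
[NH3] = 5.024 × 10^-3 mol / 0.009836 L = 0.5108 mol/L

0.5108 M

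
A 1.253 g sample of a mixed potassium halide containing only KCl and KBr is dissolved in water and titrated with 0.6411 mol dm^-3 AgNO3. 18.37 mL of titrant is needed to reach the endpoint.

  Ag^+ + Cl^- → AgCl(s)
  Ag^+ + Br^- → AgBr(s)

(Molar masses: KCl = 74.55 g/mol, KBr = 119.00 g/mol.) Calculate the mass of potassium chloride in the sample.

0.2490 g

n(AgNO3) = 0.01837 × 0.6411 = 0.01178 mol
Let x = n(KCl), y = n(KBr).
Titrant: 1x + 1y = 0.01178;  mass: 74.55x + 119.00y = 1.253
Solving, x = 3.340 × 10^-3 mol, y = 8.437 × 10^-3 mol
mass of KCl = 3.340 × 10^-3 × 74.55 = 0.2490 g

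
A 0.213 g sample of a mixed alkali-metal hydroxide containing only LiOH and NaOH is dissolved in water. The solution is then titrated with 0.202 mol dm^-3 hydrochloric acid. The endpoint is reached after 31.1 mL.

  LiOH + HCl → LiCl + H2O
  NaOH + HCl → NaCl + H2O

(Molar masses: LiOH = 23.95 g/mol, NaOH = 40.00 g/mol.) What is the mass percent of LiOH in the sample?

26.8 %

n(HCl) = 0.0311 × 0.202 = 6.28 × 10^-3 mol
Let x = n(LiOH), y = n(NaOH).
Titrant: 1x + 1y = 6.28 × 10^-3;  mass: 23.95x + 40.00y = 0.213
Solving, x = 2.39 × 10^-3 mol, y = 3.90 × 10^-3 mol
mass of LiOH = 2.39 × 10^-3 × 23.95 = 0.0571 g
% LiOH = 0.0571 / 0.213 × 100 = 26.8 %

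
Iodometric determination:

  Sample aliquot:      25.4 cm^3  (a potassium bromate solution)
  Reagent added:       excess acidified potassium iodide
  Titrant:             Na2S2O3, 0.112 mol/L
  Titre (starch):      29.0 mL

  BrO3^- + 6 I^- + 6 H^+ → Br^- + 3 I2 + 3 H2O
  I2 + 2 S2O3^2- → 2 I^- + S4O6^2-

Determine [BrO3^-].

n(S2O3^2-) = 0.0290 × 0.112 = 3.25 × 10^-3 mol
n(I2) = n(S2O3^2-)/2 = 1.62 × 10^-3 mol
From the 1:3 ratio, n(BrO3^-) in the aliquot = 1/3 × 1.62 × 10^-3 = 5.41 × 10^-4 mol
[BrO3^-] = 5.41 × 10^-4 / 0.0254 = 0.0213 mol/L

0.0213 mol/L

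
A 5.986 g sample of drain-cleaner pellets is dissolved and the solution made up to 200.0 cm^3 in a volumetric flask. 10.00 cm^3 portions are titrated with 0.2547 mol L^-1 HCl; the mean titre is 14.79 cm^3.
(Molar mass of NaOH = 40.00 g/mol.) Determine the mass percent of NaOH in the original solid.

NaOH + HCl → NaCl + H2O
n(HCl) per titration = 0.01479 × 0.2547 = 3.767 × 10^-3 mol
n(NaOH) in each aliquot = 3.767 × 10^-3 mol (1:1 ratio)
n(NaOH) in the whole flask = 3.767 × 10^-3 × 200.0/10.00 = 0.07534 mol
mass of NaOH = 0.07534 × 40.00 = 3.014 g
% NaOH = 3.014 / 5.986 × 100 = 50.34 %

50.34 %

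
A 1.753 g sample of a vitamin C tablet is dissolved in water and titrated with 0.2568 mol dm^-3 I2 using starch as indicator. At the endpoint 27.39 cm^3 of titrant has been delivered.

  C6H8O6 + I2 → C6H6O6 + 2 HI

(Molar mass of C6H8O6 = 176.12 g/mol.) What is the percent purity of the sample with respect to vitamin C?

70.67 %

n(I2) = 0.02739 L × 0.2568 mol/L = 7.034 × 10^-3 mol
n(C6H8O6) = 7.034 × 10^-3 mol (1:1 ratio)
mass of C6H8O6 = 7.034 × 10^-3 × 176.12 g/mol = 1.239 g
% C6H8O6 = 1.239 / 1.753 × 100 = 70.67 %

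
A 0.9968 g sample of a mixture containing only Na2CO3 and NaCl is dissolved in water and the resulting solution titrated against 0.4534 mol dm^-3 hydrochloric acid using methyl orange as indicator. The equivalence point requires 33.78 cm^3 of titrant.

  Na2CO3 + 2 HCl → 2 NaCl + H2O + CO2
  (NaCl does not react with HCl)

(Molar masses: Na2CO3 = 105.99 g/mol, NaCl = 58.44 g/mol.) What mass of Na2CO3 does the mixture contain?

0.8117 g

n(HCl) = 0.03378 × 0.4534 = 0.01532 mol
Let x = n(Na2CO3), y = n(NaCl).
Titrant: 2x = 0.01532;  mass: 105.99x + 58.44y = 0.9968
Solving, x = 7.658 × 10^-3 mol, y = 3.168 × 10^-3 mol
mass of Na2CO3 = 7.658 × 10^-3 × 105.99 = 0.8117 g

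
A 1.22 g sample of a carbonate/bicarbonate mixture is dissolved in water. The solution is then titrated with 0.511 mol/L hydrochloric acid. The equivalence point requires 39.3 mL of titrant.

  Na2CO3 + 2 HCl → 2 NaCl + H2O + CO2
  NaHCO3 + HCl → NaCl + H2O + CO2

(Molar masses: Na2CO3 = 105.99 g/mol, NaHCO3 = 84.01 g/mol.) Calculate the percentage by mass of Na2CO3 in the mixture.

n(HCl) = 0.0393 × 0.511 = 0.0201 mol
Let x = n(Na2CO3), y = n(NaHCO3).
Titrant: 2x + 1y = 0.0201;  mass: 105.99x + 84.01y = 1.22
Solving, x = 7.53 × 10^-3 mol, y = 5.02 × 10^-3 mol
mass of Na2CO3 = 7.53 × 10^-3 × 105.99 = 0.798 g
% Na2CO3 = 0.798 / 1.22 × 100 = 65.4 %

65.4 %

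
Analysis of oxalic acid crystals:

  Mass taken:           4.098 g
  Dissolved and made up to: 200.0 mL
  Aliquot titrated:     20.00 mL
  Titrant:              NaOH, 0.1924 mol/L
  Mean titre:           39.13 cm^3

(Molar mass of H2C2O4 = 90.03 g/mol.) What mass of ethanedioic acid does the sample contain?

H2C2O4 + 2 NaOH → Na2C2O4 + 2 H2O
n(NaOH) per titration = 0.03913 × 0.1924 = 7.529 × 10^-3 mol
From the 1:2 ratio, n(H2C2O4) in each aliquot = 1/2 × 7.529 × 10^-3 = 3.764 × 10^-3 mol
n(H2C2O4) in the whole flask = 3.764 × 10^-3 × 200.0/20.00 = 0.03764 mol
mass of H2C2O4 = 0.03764 × 90.03 = 3.389 g

3.389 g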